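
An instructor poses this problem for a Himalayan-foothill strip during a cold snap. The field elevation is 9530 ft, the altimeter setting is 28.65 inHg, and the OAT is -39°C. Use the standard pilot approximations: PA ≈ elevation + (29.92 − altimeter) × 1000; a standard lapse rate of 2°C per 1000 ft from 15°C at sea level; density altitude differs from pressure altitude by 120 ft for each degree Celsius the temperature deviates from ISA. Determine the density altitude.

6912 ft

Pressure altitude = 9530 + (29.92 − 28.65) × 1000 = 9530 + (+1270) = 10800 ft.
ISA temperature at 10800 ft = 15 − 2 × (10800/1000) = -6.6°C.
ISA deviation = -39 − (-6.6) = -32.4°C.
Density altitude = 10800 + 120 × (-32.4) = 6912 ft.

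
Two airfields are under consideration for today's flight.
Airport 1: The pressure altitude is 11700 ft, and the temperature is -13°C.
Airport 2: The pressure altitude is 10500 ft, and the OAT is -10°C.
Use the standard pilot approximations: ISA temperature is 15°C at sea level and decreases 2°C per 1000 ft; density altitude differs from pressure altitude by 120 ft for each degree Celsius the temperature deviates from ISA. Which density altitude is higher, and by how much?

Airport 1 by 1128 ft

Airport 1: ISA temp = -8.4°C, deviation -4.6°C, DA = 11700 + 120 × (-4.6) = 11148 ft.
Airport 2: ISA temp = -6°C, deviation -4°C, DA = 10500 + 120 × (-4) = 10020 ft.
Airport 1 is higher by 11148 − 10020 = 1128 ft.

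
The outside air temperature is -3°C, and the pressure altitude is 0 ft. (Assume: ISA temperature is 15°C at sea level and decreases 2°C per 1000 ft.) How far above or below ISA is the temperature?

ISA temperature at 0 ft = 15 − 2 × (0/1000) = 15°C.
Deviation = OAT − ISA = -3 − 15 = -18°C.

ISA-18°C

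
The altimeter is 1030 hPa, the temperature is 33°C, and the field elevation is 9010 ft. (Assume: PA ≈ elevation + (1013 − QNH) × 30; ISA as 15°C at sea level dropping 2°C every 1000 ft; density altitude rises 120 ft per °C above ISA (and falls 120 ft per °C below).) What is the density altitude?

Pressure altitude = 9010 + (1013 − 1030) × 30 = 9010 + (-510) = 8500 ft.
ISA temperature at 8500 ft = 15 − 2 × (8500/1000) = -2°C.
ISA deviation = 33 − (-2) = +35°C.
Density altitude = 8500 + 120 × (35) = 12700 ft.

12700 ft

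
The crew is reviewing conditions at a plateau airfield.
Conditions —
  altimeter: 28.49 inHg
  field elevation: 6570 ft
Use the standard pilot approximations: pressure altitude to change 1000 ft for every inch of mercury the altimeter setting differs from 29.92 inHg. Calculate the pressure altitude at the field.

8000 ft

Pressure correction = (29.92 − 28.49) × 1000 = +1430 ft.
Pressure altitude = 6570 + (+1430) = 8000 ft.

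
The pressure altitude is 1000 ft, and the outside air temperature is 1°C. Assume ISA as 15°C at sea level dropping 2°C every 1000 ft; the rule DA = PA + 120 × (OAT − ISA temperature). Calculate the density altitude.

-440 ft

ISA temperature at 1000 ft = 15 − 2 × (1000/1000) = 13°C.
ISA deviation = 1 − 13 = -12°C.
Density altitude = 1000 + 120 × (-12) = 1000 + (-1440) = -440 ft.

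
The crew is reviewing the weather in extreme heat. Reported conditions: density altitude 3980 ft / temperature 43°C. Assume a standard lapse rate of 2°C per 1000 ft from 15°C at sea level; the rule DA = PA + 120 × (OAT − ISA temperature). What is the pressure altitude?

DA = PA + 120 × (OAT − (15 − 2·PA/1000)) = PA + 120·OAT − 1800 + 0.24·PA = 1.24·PA + 120·OAT − 1800.
So 1.24·PA = 3980 − 120 × 43 + 1800 = 620.
PA = 620 / 1.24 = 500 ft.

500 ft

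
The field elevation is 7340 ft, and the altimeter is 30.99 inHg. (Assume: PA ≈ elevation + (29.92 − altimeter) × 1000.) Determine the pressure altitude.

Pressure correction = (29.92 − 30.99) × 1000 = -1070 ft.
Pressure altitude = 7340 + (-1070) = 6270 ft.

6270 ft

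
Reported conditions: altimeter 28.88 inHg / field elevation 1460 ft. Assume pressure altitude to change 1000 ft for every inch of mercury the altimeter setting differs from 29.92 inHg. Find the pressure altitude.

Pressure correction = (29.92 − 28.88) × 1000 = +1040 ft.
Pressure altitude = 1460 + (+1040) = 2500 ft.

2500 ft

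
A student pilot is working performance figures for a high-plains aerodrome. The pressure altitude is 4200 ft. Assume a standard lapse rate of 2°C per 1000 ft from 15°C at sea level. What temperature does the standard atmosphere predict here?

6.6°C

ISA temperature = 15 − 2 × (4200/1000) = 15 − 8.4 = 6.6°C.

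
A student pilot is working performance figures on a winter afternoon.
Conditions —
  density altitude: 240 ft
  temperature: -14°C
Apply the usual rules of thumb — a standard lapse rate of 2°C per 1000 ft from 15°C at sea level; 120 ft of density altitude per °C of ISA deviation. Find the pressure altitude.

DA = PA + 120 × (OAT − (15 − 2·PA/1000)) = PA + 120·OAT − 1800 + 0.24·PA = 1.24·PA + 120·OAT − 1800.
So 1.24·PA = 240 − 120 × (-14) + 1800 = 3720.
PA = 3720 / 1.24 = 3000 ft.

3000 ft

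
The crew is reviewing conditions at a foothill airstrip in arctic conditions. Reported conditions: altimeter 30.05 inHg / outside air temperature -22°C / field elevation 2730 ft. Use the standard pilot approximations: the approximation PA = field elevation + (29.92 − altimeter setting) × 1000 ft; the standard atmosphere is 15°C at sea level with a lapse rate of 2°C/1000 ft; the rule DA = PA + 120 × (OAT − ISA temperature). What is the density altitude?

-1216 ft

Pressure altitude = 2730 + (29.92 − 30.05) × 1000 = 2730 + (-130) = 2600 ft.
ISA temperature at 2600 ft = 15 − 2 × (2600/1000) = 9.8°C.
ISA deviation = -22 − 9.8 = -31.8°C.
Density altitude = 2600 + 120 × (-31.8) = -1216 ft.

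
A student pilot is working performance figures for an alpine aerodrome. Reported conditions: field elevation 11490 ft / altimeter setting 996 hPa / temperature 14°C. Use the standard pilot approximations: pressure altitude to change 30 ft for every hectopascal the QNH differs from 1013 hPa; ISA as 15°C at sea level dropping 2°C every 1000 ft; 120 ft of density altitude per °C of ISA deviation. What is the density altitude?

14760 ft

Pressure altitude = 11490 + (1013 − 996) × 30 = 11490 + (+510) = 12000 ft.
ISA temperature at 12000 ft = 15 − 2 × (12000/1000) = -9°C.
ISA deviation = 14 − (-9) = +23°C.
Density altitude = 12000 + 120 × (23) = 14760 ft.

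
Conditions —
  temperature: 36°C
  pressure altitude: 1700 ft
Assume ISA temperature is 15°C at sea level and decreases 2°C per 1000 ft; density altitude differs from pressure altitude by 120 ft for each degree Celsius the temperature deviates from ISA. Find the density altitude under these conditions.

4628 ft

ISA temperature at 1700 ft = 15 − 2 × (1700/1000) = 11.6°C.
ISA deviation = 36 − 11.6 = +24.4°C.
Density altitude = 1700 + 120 × (24.4) = 1700 + (+2928) = 4628 ft.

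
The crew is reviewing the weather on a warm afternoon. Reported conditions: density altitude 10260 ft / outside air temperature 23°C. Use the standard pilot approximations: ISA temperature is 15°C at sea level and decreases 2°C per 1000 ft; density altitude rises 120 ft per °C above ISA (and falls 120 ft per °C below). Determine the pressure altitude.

7500 ft

DA = PA + 120 × (OAT − (15 − 2·PA/1000)) = PA + 120·OAT − 1800 + 0.24·PA = 1.24·PA + 120·OAT − 1800.
So 1.24·PA = 10260 − 120 × 23 + 1800 = 9300.
PA = 9300 / 1.24 = 7500 ft.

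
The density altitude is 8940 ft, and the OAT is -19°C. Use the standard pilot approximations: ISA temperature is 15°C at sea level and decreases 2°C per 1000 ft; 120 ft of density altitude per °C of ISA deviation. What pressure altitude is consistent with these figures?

10500 ft

DA = PA + 120 × (OAT − (15 − 2·PA/1000)) = PA + 120·OAT − 1800 + 0.24·PA = 1.24·PA + 120·OAT − 1800.
So 1.24·PA = 8940 − 120 × (-19) + 1800 = 13020.
PA = 13020 / 1.24 = 10500 ft.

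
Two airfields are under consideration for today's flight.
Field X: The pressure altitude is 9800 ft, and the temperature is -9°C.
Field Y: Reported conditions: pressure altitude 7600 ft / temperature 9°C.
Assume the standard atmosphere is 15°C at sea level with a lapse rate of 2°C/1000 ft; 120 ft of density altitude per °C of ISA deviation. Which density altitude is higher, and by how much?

Field X by 568 ft

Field X: ISA temp = -4.6°C, deviation -4.4°C, DA = 9800 + 120 × (-4.4) = 9272 ft.
Field Y: ISA temp = -0.2°C, deviation +9.2°C, DA = 7600 + 120 × 9.2 = 8704 ft.
Field X is higher by 9272 − 8704 = 568 ft.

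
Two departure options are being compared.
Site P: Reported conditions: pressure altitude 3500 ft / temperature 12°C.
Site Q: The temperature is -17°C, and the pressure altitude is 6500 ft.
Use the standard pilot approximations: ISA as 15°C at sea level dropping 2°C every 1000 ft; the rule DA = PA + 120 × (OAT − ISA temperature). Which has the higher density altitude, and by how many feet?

Site P: ISA temp = 8°C, deviation +4°C, DA = 3500 + 120 × 4 = 3980 ft.
Site Q: ISA temp = 2°C, deviation -19°C, DA = 6500 + 120 × (-19) = 4220 ft.
Site Q is higher by 4220 − 3980 = 240 ft.

Site Q by 240 ft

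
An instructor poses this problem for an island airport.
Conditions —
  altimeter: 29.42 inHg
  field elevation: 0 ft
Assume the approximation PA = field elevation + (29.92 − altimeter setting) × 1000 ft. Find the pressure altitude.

500 ft

Pressure correction = (29.92 − 29.42) × 1000 = +500 ft.
Pressure altitude = 0 + (+500) = 500 ft.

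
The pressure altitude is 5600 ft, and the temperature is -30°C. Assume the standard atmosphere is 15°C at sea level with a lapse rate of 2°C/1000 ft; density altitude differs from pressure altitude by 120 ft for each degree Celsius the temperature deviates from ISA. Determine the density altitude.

1544 ft

ISA temperature at 5600 ft = 15 − 2 × (5600/1000) = 3.8°C.
ISA deviation = -30 − 3.8 = -33.8°C.
Density altitude = 5600 + 120 × (-33.8) = 5600 + (-4056) = 1544 ft.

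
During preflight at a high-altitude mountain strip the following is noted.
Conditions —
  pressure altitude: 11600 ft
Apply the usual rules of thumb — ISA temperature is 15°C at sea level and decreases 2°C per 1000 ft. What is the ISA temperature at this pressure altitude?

ISA temperature = 15 − 2 × (11600/1000) = 15 − 23.2 = -8.2°C.

-8.2°C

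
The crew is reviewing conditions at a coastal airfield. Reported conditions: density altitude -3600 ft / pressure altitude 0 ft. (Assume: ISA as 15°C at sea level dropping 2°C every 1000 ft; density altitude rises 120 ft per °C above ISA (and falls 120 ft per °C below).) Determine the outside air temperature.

Density altitude − pressure altitude = -3600 − 0 = -3600 ft.
At 120 ft/°C that is an ISA deviation of -3600/120 = -30°C.
ISA temperature at 0 ft = 15 − 2 × (0/1000) = 15°C.
OAT = ISA + deviation = 15 + (-30) = -15°C.

-15°C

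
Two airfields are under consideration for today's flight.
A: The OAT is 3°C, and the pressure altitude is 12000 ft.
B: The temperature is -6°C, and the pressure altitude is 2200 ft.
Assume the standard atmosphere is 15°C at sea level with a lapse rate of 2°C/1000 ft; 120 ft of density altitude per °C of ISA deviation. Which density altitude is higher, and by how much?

A by 13232 ft

A: ISA temp = -9°C, deviation +12°C, DA = 12000 + 120 × 12 = 13440 ft.
B: ISA temp = 10.6°C, deviation -16.6°C, DA = 2200 + 120 × (-16.6) = 208 ft.
A is higher by 13440 − 208 = 13232 ft.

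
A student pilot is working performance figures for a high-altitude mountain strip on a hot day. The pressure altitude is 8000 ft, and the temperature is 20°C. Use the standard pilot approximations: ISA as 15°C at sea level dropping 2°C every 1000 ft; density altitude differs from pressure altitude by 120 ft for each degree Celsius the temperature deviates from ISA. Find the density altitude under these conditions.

10520 ft

ISA temperature at 8000 ft = 15 − 2 × (8000/1000) = -1°C.
ISA deviation = 20 − (-1) = +21°C.
Density altitude = 8000 + 120 × (21) = 8000 + (+2520) = 10520 ft.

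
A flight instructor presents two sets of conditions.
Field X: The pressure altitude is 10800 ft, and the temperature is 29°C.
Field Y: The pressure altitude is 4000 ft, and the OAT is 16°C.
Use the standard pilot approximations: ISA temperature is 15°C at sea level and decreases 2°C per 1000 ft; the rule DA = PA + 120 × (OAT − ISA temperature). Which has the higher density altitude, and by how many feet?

Field X: ISA temp = -6.6°C, deviation +35.6°C, DA = 10800 + 120 × 35.6 = 15072 ft.
Field Y: ISA temp = 7°C, deviation +9°C, DA = 4000 + 120 × 9 = 5080 ft.
Field X is higher by 15072 − 5080 = 9992 ft.

Field X by 9992 ft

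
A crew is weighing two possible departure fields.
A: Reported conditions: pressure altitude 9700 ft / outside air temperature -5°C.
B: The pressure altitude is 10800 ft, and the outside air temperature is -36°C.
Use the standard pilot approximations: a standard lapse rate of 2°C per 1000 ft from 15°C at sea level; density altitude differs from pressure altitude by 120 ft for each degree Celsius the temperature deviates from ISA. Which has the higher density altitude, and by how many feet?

A: ISA temp = -4.4°C, deviation -0.6°C, DA = 9700 + 120 × (-0.6) = 9628 ft.
B: ISA temp = -6.6°C, deviation -29.4°C, DA = 10800 + 120 × (-29.4) = 7272 ft.
A is higher by 9628 − 7272 = 2356 ft.

A by 2356 ft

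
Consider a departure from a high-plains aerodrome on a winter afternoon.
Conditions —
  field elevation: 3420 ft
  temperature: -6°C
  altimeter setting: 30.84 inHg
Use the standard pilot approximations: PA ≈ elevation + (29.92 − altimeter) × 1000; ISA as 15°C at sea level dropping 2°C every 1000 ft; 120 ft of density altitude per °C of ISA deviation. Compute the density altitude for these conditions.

580 ft

Pressure altitude = 3420 + (29.92 − 30.84) × 1000 = 3420 + (-920) = 2500 ft.
ISA temperature at 2500 ft = 15 − 2 × (2500/1000) = 10°C.
ISA deviation = -6 − 10 = -16°C.
Density altitude = 2500 + 120 × (-16) = 580 ft.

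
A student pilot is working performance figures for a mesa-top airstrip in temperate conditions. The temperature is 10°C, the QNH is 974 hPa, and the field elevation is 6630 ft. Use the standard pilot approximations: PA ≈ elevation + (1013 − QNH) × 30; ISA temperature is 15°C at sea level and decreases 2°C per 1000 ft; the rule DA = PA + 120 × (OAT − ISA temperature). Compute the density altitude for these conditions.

9072 ft

Pressure altitude = 6630 + (1013 − 974) × 30 = 6630 + (+1170) = 7800 ft.
ISA temperature at 7800 ft = 15 − 2 × (7800/1000) = -0.6°C.
ISA deviation = 10 − (-0.6) = +10.6°C.
Density altitude = 7800 + 120 × (10.6) = 9072 ft.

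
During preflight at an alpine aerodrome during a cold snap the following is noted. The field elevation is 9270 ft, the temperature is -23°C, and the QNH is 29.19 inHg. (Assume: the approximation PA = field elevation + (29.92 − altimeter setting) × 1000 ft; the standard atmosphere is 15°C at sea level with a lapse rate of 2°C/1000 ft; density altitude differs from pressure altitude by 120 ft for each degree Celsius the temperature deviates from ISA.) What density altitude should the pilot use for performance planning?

7840 ft

Pressure altitude = 9270 + (29.92 − 29.19) × 1000 = 9270 + (+730) = 10000 ft.
ISA temperature at 10000 ft = 15 − 2 × (10000/1000) = -5°C.
ISA deviation = -23 − (-5) = -18°C.
Density altitude = 10000 + 120 × (-18) = 7840 ft.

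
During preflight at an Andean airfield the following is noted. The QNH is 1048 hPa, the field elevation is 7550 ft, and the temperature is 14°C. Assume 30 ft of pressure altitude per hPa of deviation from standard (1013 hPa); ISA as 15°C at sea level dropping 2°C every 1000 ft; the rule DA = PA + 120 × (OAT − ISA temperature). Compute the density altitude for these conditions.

7940 ft

Pressure altitude = 7550 + (1013 − 1048) × 30 = 7550 + (-1050) = 6500 ft.
ISA temperature at 6500 ft = 15 − 2 × (6500/1000) = 2°C.
ISA deviation = 14 − 2 = +12°C.
Density altitude = 6500 + 120 × (12) = 7940 ft.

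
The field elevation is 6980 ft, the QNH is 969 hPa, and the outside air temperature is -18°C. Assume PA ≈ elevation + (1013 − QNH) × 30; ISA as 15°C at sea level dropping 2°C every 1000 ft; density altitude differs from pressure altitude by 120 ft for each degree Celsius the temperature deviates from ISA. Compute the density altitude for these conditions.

6332 ft

Pressure altitude = 6980 + (1013 − 969) × 30 = 6980 + (+1320) = 8300 ft.
ISA temperature at 8300 ft = 15 − 2 × (8300/1000) = -1.6°C.
ISA deviation = -18 − (-1.6) = -16.4°C.
Density altitude = 8300 + 120 × (-16.4) = 6332 ft.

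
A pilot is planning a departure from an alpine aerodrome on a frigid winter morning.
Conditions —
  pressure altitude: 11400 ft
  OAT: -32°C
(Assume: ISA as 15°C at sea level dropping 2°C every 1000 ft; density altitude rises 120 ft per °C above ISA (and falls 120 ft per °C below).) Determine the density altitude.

ISA temperature at 11400 ft = 15 − 2 × (11400/1000) = -7.8°C.
ISA deviation = -32 − (-7.8) = -24.2°C.
Density altitude = 11400 + 120 × (-24.2) = 11400 + (-2904) = 8496 ft.

8496 ft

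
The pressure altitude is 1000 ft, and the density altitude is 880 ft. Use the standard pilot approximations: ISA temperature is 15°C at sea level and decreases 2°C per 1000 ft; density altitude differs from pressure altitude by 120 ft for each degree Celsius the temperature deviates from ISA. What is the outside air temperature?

Density altitude − pressure altitude = 880 − 1000 = -120 ft.
At 120 ft/°C that is an ISA deviation of -120/120 = -1°C.
ISA temperature at 1000 ft = 15 − 2 × (1000/1000) = 13°C.
OAT = ISA + deviation = 13 + (-1) = 12°C.

12°C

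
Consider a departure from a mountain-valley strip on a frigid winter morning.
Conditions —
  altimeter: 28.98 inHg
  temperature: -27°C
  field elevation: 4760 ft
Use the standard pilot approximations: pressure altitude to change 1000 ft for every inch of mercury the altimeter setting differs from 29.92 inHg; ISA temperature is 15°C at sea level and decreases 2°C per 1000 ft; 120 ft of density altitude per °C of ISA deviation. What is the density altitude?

Pressure altitude = 4760 + (29.92 − 28.98) × 1000 = 4760 + (+940) = 5700 ft.
ISA temperature at 5700 ft = 15 − 2 × (5700/1000) = 3.6°C.
ISA deviation = -27 − 3.6 = -30.6°C.
Density altitude = 5700 + 120 × (-30.6) = 2028 ft.

2028 ft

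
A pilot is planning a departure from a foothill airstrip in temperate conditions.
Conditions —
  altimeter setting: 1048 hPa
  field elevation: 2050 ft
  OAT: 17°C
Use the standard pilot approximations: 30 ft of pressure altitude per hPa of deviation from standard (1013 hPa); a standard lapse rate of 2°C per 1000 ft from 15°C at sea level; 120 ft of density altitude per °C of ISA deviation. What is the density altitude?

1480 ft

Pressure altitude = 2050 + (1013 − 1048) × 30 = 2050 + (-1050) = 1000 ft.
ISA temperature at 1000 ft = 15 − 2 × (1000/1000) = 13°C.
ISA deviation = 17 − 13 = +4°C.
Density altitude = 1000 + 120 × (4) = 1480 ft.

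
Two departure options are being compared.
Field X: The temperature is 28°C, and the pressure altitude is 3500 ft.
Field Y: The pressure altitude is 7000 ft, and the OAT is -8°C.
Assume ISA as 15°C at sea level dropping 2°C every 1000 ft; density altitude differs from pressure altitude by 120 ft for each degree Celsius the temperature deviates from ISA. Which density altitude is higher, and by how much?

Field Y by 20 ft

Field X: ISA temp = 8°C, deviation +20°C, DA = 3500 + 120 × 20 = 5900 ft.
Field Y: ISA temp = 1°C, deviation -9°C, DA = 7000 + 120 × (-9) = 5920 ft.
Field Y is higher by 5920 − 5900 = 20 ft.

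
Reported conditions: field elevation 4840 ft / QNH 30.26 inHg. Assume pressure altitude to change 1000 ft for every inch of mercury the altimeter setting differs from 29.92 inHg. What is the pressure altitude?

4500 ft

Pressure correction = (29.92 − 30.26) × 1000 = -340 ft.
Pressure altitude = 4840 + (-340) = 4500 ft.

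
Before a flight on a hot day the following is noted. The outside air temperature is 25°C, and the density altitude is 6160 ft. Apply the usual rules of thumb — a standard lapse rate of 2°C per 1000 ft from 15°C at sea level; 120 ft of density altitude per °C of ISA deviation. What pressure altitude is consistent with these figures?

DA = PA + 120 × (OAT − (15 − 2·PA/1000)) = PA + 120·OAT − 1800 + 0.24·PA = 1.24·PA + 120·OAT − 1800.
So 1.24·PA = 6160 − 120 × 25 + 1800 = 4960.
PA = 4960 / 1.24 = 4000 ft.

4000 ft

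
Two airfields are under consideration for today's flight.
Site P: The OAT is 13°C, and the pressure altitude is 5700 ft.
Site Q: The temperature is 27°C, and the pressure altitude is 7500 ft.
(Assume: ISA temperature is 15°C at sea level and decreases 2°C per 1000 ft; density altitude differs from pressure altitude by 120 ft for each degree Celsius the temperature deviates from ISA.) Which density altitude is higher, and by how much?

Site Q by 3912 ft

Site P: ISA temp = 3.6°C, deviation +9.4°C, DA = 5700 + 120 × 9.4 = 6828 ft.
Site Q: ISA temp = 0°C, deviation +27°C, DA = 7500 + 120 × 27 = 10740 ft.
Site Q is higher by 10740 − 6828 = 3912 ft.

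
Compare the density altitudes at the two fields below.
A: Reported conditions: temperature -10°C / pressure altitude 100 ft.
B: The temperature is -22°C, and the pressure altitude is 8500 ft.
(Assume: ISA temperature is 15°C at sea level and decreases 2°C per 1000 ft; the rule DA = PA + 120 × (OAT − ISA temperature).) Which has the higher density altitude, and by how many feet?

A: ISA temp = 14.8°C, deviation -24.8°C, DA = 100 + 120 × (-24.8) = -2876 ft.
B: ISA temp = -2°C, deviation -20°C, DA = 8500 + 120 × (-20) = 6100 ft.
B is higher by 6100 − (-2876) = 8976 ft.

B by 8976 ft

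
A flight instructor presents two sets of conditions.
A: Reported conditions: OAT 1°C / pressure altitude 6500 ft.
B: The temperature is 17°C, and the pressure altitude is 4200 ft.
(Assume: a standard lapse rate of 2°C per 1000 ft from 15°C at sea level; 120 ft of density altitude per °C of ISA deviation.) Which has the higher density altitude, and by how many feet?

A by 932 ft

A: ISA temp = 2°C, deviation -1°C, DA = 6500 + 120 × (-1) = 6380 ft.
B: ISA temp = 6.6°C, deviation +10.4°C, DA = 4200 + 120 × 10.4 = 5448 ft.
A is higher by 6380 − 5448 = 932 ft.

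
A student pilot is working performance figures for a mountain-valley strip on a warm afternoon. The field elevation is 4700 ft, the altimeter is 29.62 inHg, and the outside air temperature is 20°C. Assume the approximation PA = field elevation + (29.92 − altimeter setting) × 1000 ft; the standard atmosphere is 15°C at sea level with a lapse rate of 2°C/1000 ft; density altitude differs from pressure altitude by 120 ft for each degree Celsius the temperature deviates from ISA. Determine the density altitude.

Pressure altitude = 4700 + (29.92 − 29.62) × 1000 = 4700 + (+300) = 5000 ft.
ISA temperature at 5000 ft = 15 − 2 × (5000/1000) = 5°C.
ISA deviation = 20 − 5 = +15°C.
Density altitude = 5000 + 120 × (15) = 6800 ft.

6800 ft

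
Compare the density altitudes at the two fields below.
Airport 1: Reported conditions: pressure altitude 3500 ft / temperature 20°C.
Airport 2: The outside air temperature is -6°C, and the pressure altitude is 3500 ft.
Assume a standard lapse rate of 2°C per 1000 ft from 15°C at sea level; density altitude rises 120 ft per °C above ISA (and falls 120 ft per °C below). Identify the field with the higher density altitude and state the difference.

Airport 1: ISA temp = 8°C, deviation +12°C, DA = 3500 + 120 × 12 = 4940 ft.
Airport 2: ISA temp = 8°C, deviation -14°C, DA = 3500 + 120 × (-14) = 1820 ft.
Airport 1 is higher by 4940 − 1820 = 3120 ft.

Airport 1 by 3120 ft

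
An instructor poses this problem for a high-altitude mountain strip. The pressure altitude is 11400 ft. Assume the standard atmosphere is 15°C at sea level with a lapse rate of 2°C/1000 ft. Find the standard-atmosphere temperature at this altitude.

-7.8°C

ISA temperature = 15 − 2 × (11400/1000) = 15 − 22.8 = -7.8°C.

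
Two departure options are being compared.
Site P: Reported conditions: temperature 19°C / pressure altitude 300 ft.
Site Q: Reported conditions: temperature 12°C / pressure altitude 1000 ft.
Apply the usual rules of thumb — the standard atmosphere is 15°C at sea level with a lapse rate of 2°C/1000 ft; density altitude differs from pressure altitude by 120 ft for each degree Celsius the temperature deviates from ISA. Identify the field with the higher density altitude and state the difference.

Site Q by 28 ft

Site P: ISA temp = 14.4°C, deviation +4.6°C, DA = 300 + 120 × 4.6 = 852 ft.
Site Q: ISA temp = 13°C, deviation -1°C, DA = 1000 + 120 × (-1) = 880 ft.
Site Q is higher by 880 − 852 = 28 ft.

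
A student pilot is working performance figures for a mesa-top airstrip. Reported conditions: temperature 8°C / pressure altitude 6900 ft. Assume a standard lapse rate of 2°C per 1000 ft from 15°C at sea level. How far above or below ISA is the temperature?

ISA temperature at 6900 ft = 15 − 2 × (6900/1000) = 1.2°C.
Deviation = OAT − ISA = 8 − 1.2 = +6.8°C.

ISA+6.8°C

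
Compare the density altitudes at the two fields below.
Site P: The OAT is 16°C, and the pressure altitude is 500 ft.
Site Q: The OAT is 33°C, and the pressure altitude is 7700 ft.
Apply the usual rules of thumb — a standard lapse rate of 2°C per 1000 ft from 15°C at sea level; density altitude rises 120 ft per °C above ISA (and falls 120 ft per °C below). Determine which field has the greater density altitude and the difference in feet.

Site P: ISA temp = 14°C, deviation +2°C, DA = 500 + 120 × 2 = 740 ft.
Site Q: ISA temp = -0.4°C, deviation +33.4°C, DA = 7700 + 120 × 33.4 = 11708 ft.
Site Q is higher by 11708 − 740 = 10968 ft.

Site Q by 10968 ft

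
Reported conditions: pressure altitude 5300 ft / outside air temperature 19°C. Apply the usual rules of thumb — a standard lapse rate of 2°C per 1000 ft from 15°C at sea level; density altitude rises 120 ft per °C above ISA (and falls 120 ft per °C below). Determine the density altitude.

7052 ft

ISA temperature at 5300 ft = 15 − 2 × (5300/1000) = 4.4°C.
ISA deviation = 19 − 4.4 = +14.6°C.
Density altitude = 5300 + 120 × (14.6) = 5300 + (+1752) = 7052 ft.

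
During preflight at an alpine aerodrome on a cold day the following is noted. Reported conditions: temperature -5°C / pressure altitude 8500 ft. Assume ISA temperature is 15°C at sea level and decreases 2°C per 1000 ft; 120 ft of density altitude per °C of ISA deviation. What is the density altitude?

ISA temperature at 8500 ft = 15 − 2 × (8500/1000) = -2°C.
ISA deviation = -5 − (-2) = -3°C.
Density altitude = 8500 + 120 × (-3) = 8500 + (-360) = 8140 ft.

8140 ft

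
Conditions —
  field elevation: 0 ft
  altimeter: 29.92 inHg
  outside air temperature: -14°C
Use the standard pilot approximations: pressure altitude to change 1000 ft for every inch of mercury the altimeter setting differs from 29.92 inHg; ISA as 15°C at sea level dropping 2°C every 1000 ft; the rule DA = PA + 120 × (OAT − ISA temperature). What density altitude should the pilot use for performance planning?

-3480 ft

Pressure altitude = 0 + (29.92 − 29.92) × 1000 = 0 + (0) = 0 ft.
ISA temperature at 0 ft = 15 − 2 × (0/1000) = 15°C.
ISA deviation = -14 − 15 = -29°C.
Density altitude = 0 + 120 × (-29) = -3480 ft.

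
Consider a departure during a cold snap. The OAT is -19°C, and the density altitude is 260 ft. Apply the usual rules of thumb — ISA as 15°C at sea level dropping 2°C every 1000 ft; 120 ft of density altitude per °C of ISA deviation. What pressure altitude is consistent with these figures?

DA = PA + 120 × (OAT − (15 − 2·PA/1000)) = PA + 120·OAT − 1800 + 0.24·PA = 1.24·PA + 120·OAT − 1800.
So 1.24·PA = 260 − 120 × (-19) + 1800 = 4340.
PA = 4340 / 1.24 = 3500 ft.

3500 ft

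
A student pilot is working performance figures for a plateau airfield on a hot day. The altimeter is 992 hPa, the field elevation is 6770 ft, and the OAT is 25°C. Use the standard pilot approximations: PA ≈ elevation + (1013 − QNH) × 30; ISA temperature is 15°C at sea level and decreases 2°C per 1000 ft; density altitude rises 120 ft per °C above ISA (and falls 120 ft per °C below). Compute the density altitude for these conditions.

10376 ft

Pressure altitude = 6770 + (1013 − 992) × 30 = 6770 + (+630) = 7400 ft.
ISA temperature at 7400 ft = 15 − 2 × (7400/1000) = 0.2°C.
ISA deviation = 25 − 0.2 = +24.8°C.
Density altitude = 7400 + 120 × (24.8) = 10376 ft.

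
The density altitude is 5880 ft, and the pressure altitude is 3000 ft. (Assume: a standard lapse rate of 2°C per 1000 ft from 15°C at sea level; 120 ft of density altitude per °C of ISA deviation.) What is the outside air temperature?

Density altitude − pressure altitude = 5880 − 3000 = +2880 ft.
At 120 ft/°C that is an ISA deviation of 2880/120 = +24°C.
ISA temperature at 3000 ft = 15 − 2 × (3000/1000) = 9°C.
OAT = ISA + deviation = 9 + (+24) = 33°C.

33°C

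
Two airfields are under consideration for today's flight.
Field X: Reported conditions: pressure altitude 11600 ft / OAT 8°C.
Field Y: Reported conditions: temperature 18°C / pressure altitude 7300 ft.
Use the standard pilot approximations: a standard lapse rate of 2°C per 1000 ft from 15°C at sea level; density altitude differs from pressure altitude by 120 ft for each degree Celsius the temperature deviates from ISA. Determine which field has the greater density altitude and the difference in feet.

Field X: ISA temp = -8.2°C, deviation +16.2°C, DA = 11600 + 120 × 16.2 = 13544 ft.
Field Y: ISA temp = 0.4°C, deviation +17.6°C, DA = 7300 + 120 × 17.6 = 9412 ft.
Field X is higher by 13544 − 9412 = 4132 ft.

Field X by 4132 ft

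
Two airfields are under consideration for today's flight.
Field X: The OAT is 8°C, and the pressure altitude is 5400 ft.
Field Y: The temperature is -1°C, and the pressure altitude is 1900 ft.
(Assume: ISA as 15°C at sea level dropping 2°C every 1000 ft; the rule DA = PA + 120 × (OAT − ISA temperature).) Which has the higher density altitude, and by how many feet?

Field X by 5420 ft

Field X: ISA temp = 4.2°C, deviation +3.8°C, DA = 5400 + 120 × 3.8 = 5856 ft.
Field Y: ISA temp = 11.2°C, deviation -12.2°C, DA = 1900 + 120 × (-12.2) = 436 ft.
Field X is higher by 5856 − 436 = 5420 ft.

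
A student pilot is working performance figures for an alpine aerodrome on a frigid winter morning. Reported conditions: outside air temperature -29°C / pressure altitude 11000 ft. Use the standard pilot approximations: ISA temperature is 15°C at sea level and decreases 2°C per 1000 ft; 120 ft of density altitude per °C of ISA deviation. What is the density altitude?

ISA temperature at 11000 ft = 15 − 2 × (11000/1000) = -7°C.
ISA deviation = -29 − (-7) = -22°C.
Density altitude = 11000 + 120 × (-22) = 11000 + (-2640) = 8360 ft.

8360 ft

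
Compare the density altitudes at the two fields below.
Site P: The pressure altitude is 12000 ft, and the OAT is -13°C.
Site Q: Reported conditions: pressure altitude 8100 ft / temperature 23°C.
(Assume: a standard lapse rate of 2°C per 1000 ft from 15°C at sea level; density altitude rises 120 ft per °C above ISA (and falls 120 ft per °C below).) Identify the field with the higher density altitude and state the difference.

Site P: ISA temp = -9°C, deviation -4°C, DA = 12000 + 120 × (-4) = 11520 ft.
Site Q: ISA temp = -1.2°C, deviation +24.2°C, DA = 8100 + 120 × 24.2 = 11004 ft.
Site P is higher by 11520 − 11004 = 516 ft.

Site P by 516 ft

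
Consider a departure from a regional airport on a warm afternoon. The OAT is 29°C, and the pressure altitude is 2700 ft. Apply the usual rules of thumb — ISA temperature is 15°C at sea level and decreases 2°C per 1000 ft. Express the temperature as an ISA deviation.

ISA+19.4°C

ISA temperature at 2700 ft = 15 − 2 × (2700/1000) = 9.6°C.
Deviation = OAT − ISA = 29 − 9.6 = +19.4°C.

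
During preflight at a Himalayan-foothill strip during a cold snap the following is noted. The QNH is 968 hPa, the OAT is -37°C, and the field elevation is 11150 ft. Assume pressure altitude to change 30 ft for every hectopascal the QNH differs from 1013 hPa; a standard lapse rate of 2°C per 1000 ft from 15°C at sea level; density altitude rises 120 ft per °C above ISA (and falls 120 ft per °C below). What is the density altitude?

9260 ft

Pressure altitude = 11150 + (1013 − 968) × 30 = 11150 + (+1350) = 12500 ft.
ISA temperature at 12500 ft = 15 − 2 × (12500/1000) = -10°C.
ISA deviation = -37 − (-10) = -27°C.
Density altitude = 12500 + 120 × (-27) = 9260 ft.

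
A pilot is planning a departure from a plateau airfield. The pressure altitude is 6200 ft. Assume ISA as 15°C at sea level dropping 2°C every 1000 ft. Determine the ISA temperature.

ISA temperature = 15 − 2 × (6200/1000) = 15 − 12.4 = 2.6°C.

2.6°C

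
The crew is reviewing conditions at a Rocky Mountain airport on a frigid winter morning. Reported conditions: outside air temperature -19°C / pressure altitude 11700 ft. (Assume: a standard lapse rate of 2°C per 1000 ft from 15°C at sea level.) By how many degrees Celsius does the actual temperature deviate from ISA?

ISA-10.6°C

ISA temperature at 11700 ft = 15 − 2 × (11700/1000) = -8.4°C.
Deviation = OAT − ISA = -19 − (-8.4) = -10.6°C.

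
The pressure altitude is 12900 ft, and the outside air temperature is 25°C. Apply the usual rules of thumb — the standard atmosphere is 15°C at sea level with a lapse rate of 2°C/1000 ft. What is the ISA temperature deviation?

ISA+35.8°C

ISA temperature at 12900 ft = 15 − 2 × (12900/1000) = -10.8°C.
Deviation = OAT − ISA = 25 − (-10.8) = +35.8°C.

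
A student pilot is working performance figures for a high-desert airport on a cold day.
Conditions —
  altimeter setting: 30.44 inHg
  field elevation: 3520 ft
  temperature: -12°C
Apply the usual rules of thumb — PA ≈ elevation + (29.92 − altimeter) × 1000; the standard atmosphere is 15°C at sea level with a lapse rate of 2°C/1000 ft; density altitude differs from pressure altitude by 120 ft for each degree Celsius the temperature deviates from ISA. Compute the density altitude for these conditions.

480 ft

Pressure altitude = 3520 + (29.92 − 30.44) × 1000 = 3520 + (-520) = 3000 ft.
ISA temperature at 3000 ft = 15 − 2 × (3000/1000) = 9°C.
ISA deviation = -12 − 9 = -21°C.
Density altitude = 3000 + 120 × (-21) = 480 ft.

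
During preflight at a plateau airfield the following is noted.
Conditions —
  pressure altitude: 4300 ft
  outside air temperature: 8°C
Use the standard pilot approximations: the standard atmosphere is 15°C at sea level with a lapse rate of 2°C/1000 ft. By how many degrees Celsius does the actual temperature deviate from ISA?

ISA+1.6°C

ISA temperature at 4300 ft = 15 − 2 × (4300/1000) = 6.4°C.
Deviation = OAT − ISA = 8 − 6.4 = +1.6°C.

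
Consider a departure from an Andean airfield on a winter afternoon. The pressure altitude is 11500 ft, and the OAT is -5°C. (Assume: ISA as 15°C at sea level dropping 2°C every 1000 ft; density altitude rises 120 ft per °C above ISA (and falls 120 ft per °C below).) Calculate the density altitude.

11860 ft

ISA temperature at 11500 ft = 15 − 2 × (11500/1000) = -8°C.
ISA deviation = -5 − (-8) = +3°C.
Density altitude = 11500 + 120 × (3) = 11500 + (+360) = 11860 ft.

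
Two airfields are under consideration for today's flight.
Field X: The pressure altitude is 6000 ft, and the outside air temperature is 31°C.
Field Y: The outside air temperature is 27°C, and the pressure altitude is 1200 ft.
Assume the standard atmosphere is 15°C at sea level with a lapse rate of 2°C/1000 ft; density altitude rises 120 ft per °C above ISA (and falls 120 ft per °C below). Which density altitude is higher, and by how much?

Field X: ISA temp = 3°C, deviation +28°C, DA = 6000 + 120 × 28 = 9360 ft.
Field Y: ISA temp = 12.6°C, deviation +14.4°C, DA = 1200 + 120 × 14.4 = 2928 ft.
Field X is higher by 9360 − 2928 = 6432 ft.

Field X by 6432 ft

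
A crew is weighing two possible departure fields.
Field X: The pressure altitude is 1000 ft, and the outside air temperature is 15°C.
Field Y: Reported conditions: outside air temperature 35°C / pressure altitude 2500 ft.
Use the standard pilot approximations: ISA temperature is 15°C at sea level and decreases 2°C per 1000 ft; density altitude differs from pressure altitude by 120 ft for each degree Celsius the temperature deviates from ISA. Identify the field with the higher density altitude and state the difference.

Field Y by 4260 ft

Field X: ISA temp = 13°C, deviation +2°C, DA = 1000 + 120 × 2 = 1240 ft.
Field Y: ISA temp = 10°C, deviation +25°C, DA = 2500 + 120 × 25 = 5500 ft.
Field Y is higher by 5500 − 1240 = 4260 ft.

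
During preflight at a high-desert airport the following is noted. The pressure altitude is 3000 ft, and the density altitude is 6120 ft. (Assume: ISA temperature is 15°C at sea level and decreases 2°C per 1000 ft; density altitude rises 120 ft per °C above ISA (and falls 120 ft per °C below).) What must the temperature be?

Density altitude − pressure altitude = 6120 − 3000 = +3120 ft.
At 120 ft/°C that is an ISA deviation of 3120/120 = +26°C.
ISA temperature at 3000 ft = 15 − 2 × (3000/1000) = 9°C.
OAT = ISA + deviation = 9 + (+26) = 35°C.

35°C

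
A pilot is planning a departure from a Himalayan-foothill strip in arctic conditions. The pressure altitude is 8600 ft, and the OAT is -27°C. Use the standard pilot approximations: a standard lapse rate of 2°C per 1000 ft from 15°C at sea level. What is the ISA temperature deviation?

ISA-24.8°C

ISA temperature at 8600 ft = 15 − 2 × (8600/1000) = -2.2°C.
Deviation = OAT − ISA = -27 − (-2.2) = -24.8°C.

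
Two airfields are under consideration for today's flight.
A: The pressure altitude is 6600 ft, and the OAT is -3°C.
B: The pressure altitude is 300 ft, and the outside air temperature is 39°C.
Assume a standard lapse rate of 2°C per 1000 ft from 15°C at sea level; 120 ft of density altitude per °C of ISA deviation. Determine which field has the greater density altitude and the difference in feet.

A by 2772 ft

A: ISA temp = 1.8°C, deviation -4.8°C, DA = 6600 + 120 × (-4.8) = 6024 ft.
B: ISA temp = 14.4°C, deviation +24.6°C, DA = 300 + 120 × 24.6 = 3252 ft.
A is higher by 6024 − 3252 = 2772 ft.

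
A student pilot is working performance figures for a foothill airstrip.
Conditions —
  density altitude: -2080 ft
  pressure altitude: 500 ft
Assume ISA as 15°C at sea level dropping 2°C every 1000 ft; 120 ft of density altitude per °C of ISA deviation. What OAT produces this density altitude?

Density altitude − pressure altitude = -2080 − 500 = -2580 ft.
At 120 ft/°C that is an ISA deviation of -2580/120 = -21.5°C.
ISA temperature at 500 ft = 15 − 2 × (500/1000) = 14°C.
OAT = ISA + deviation = 14 + (-21.5) = -7.5°C.

-7.5°C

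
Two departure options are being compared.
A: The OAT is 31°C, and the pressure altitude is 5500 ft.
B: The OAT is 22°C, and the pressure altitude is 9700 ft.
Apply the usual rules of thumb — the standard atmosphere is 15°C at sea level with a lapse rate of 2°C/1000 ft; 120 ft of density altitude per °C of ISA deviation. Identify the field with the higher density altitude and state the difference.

B by 4128 ft

A: ISA temp = 4°C, deviation +27°C, DA = 5500 + 120 × 27 = 8740 ft.
B: ISA temp = -4.4°C, deviation +26.4°C, DA = 9700 + 120 × 26.4 = 12868 ft.
B is higher by 12868 − 8740 = 4128 ft.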